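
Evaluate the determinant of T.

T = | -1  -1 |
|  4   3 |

|T| = 1

det(T) = (-1)·3 − (-1)·4 = -3 − (-4) = 1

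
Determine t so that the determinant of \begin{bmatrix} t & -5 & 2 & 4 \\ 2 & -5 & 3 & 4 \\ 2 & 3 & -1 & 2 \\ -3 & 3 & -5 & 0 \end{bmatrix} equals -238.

Expanding along the row containing t, det(M) is linear in t: det(M) = (-80)·t + (82).
Set (-80)·t + (82) = -238  ⇒  (-80)·t = -320  ⇒  t = 4.

4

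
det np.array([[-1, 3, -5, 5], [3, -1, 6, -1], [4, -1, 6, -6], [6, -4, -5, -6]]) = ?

Expand along row 1:
  + (-1) · M_11   where M_11 = det([-1 6 -1; -1 6 -6; -4 -5 -6]) = 145
  − (3) · M_12   where M_12 = det([3 6 -1; 4 6 -6; 6 -5 -6]) = -214
  + (-5) · M_13   where M_13 = det([3 -1 -1; 4 -1 -6; 6 -4 -6]) = -32
  − (5) · M_14   where M_14 = det([3 -1 6; 4 -1 6; 6 -4 -5]) = -29
det = (+1)·(-1)·(145) + (-1)·(3)·(-214) + (+1)·(-5)·(-32) + (-1)·(5)·(-29) = 802

802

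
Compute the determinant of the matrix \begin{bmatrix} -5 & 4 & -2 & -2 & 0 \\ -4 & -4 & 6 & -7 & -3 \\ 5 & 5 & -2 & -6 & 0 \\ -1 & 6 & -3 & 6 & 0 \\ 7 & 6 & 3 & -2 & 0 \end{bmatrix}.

8184

Expand along column 5 (it has 4 zeros):
  − (-3) · M_25   where M_25 = det([-5 4 -2 -2; 5 5 -2 -6; -1 6 -3 6; 7 6 3 -2]) = 2728
det = (-1)·(-3)·(2728) = 8184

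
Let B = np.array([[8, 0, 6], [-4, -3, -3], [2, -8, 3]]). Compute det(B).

-36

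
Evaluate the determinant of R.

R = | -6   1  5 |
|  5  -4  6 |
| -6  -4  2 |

Expand along column 1:
  + (-6) · |-4 6; -4 2| = (-6)·(-8 − (-24)) = -96
  − 5 · |1 5; -4 2| = −5·(2 − (-20)) = -110
  + (-6) · |1 5; -4 6| = (-6)·(6 − (-20)) = -156
Sum: (-96) + (-110) + (-156) = -362

The determinant is -362.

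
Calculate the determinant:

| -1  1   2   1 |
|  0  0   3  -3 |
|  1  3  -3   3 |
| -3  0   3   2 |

The determinant is -21.

Expand along row 2 (it has 2 zeros):
  − (3) · M_23   where M_23 = det([-1 1 1; 1 3 3; -3 0 2]) = -8
  + (-3) · M_24   where M_24 = det([-1 1 2; 1 3 -3; -3 0 3]) = 15
det = (-1)·(3)·(-8) + (+1)·(-3)·(15) = -21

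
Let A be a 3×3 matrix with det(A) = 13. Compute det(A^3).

The determinant is 2197.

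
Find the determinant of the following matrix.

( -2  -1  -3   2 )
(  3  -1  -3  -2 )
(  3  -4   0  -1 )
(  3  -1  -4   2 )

Expand along row 3 (it has 1 zero):
  + (3) · M_31   where M_31 = det([-1 -3 2; -1 -3 -2; -1 -4 2]) = 4
  − (-4) · M_32   where M_32 = det([-2 -3 2; 3 -3 -2; 3 -4 2]) = 58
  − (-1) · M_34   where M_34 = det([-2 -1 -3; 3 -1 -3; 3 -1 -4]) = -5
det = (+1)·(3)·(4) + (-1)·(-4)·(58) + (-1)·(-1)·(-5) = 239

239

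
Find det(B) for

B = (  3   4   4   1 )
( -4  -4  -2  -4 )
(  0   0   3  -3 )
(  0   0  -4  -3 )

The determinant is -84.

B is block upper-triangular with a 2×2 block and a 2×2 block on the diagonal, so its determinant equals the product of the determinants of the diagonal blocks.
det of the 2×2 block = 4
det of the 2×2 block = -21
det = (4)·(-21) = -84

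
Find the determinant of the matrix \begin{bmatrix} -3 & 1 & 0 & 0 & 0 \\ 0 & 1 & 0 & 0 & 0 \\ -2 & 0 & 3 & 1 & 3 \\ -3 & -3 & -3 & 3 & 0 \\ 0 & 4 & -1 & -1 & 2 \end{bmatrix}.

The determinant is -126.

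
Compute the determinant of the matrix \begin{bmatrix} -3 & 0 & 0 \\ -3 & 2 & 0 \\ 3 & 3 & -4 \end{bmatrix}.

The matrix is lower triangular, so the determinant is the product of the diagonal entries:
det = (-3) · (2) · (-4) = 24

24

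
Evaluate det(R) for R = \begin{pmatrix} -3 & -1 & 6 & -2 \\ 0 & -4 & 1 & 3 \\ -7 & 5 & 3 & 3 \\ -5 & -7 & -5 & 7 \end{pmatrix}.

1884

Expand along row 2 (it has 1 zero):
  + (-4) · M_22   where M_22 = det([-3 6 -2; -7 3 3; -5 -5 7]) = -4
  − (1) · M_23   where M_23 = det([-3 -1 -2; -7 5 3; -5 -7 7]) = -350
  + (3) · M_24   where M_24 = det([-3 -1 6; -7 5 3; -5 -7 -5]) = 506
det = (+1)·(-4)·(-4) + (-1)·(1)·(-350) + (+1)·(3)·(506) = 1884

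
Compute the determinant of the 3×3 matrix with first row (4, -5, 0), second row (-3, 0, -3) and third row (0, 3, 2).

Expand along row 1:
  + 4 · |0 -3; 3 2| = 4·(0 − (-9)) = 36
  − (-5) · |-3 -3; 0 2| = −(-5)·(-6 − 0) = -30
Sum: (36) + (-30) = 6

6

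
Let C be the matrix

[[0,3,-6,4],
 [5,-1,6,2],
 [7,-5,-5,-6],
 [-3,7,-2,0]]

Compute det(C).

-3130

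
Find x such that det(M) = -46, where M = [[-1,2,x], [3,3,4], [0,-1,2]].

8

Expanding along the row containing x, det(M) is linear in x: det(M) = (-3)·x + (-22).
Set (-3)·x + (-22) = -46  ⇒  (-3)·x = -24  ⇒  x = 8.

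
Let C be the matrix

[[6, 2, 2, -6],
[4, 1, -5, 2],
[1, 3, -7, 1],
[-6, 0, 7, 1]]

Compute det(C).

Expand along row 4 (it has 1 zero):
  − (-6) · M_41   where M_41 = det([2 2 -6; 1 -5 2; 3 -7 1]) = -20
  − (7) · M_43   where M_43 = det([6 2 -6; 4 1 2; 1 3 1]) = -100
  + (1) · M_44   where M_44 = det([6 2 2; 4 1 -5; 1 3 -7]) = 116
det = (-1)·(-6)·(-20) + (-1)·(7)·(-100) + (+1)·(1)·(116) = 696

det(C) = 696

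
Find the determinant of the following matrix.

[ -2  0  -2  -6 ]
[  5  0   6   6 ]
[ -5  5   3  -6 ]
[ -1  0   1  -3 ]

The determinant is 180.

Expand along column 2 (it has 3 zeros):
  − (5) · M_32   where M_32 = det([-2 -2 -6; 5 6 6; -1 1 -3]) = -36
det = (-1)·(5)·(-36) = 180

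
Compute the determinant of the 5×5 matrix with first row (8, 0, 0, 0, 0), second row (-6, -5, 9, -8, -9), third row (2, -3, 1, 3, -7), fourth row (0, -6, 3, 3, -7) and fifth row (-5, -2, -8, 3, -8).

Expand along row 1 (it has 4 zeros):
  + (8) · M_11   where M_11 = det([-5 9 -8 -9; -3 1 3 -7; -6 3 3 -7; -2 -8 3 -8]) = 2102
det = (+1)·(8)·(2102) = 16816

16816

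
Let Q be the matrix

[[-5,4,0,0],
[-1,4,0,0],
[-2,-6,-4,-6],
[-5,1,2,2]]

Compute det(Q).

Q is block lower-triangular with a 2×2 block and a 2×2 block on the diagonal, so its determinant equals the product of the determinants of the diagonal blocks.
det of the 2×2 block = -16
det of the 2×2 block = 4
det = (-16)·(4) = -64

-64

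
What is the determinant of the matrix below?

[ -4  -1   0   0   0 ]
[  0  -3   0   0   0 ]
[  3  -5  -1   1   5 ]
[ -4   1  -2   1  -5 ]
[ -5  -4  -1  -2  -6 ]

408

The matrix is block lower-triangular with a 2×2 block and a 3×3 block on the diagonal, so its determinant equals the product of the determinants of the diagonal blocks.
det of the 2×2 block = 12
det of the 3×3 block = 34
det = (12)·(34) = 408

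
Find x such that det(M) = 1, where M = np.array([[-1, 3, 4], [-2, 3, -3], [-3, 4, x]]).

-6

Expanding along the column containing x, det(M) is linear in x: det(M) = (3)·x + (19).
Set (3)·x + (19) = 1  ⇒  (3)·x = -18  ⇒  x = -6.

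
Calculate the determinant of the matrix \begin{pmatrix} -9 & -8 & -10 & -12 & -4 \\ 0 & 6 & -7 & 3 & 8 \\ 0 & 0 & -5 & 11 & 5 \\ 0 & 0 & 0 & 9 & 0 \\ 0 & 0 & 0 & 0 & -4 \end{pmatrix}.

-9720

The matrix is upper triangular, so the determinant is the product of the diagonal entries:
det = (-9) · (6) · (-5) · (9) · (-4) = -9720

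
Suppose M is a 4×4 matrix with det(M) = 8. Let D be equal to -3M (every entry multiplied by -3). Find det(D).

648

For a 4×4 matrix, det(-3M) = (-3)^4·det(M) = 81·det(M).
det(D) = (81)·(8) = 648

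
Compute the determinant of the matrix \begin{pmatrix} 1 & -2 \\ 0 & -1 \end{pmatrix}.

det = 1·(-1) − (-2)·0 = -1 − 0 = -1

-1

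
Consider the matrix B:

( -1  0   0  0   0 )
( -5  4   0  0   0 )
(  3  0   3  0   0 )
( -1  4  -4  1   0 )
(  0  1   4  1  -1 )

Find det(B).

The determinant is 12.

B is lower triangular, so det(B) is the product of the diagonal entries:
det = (-1) · (4) · (3) · (1) · (-1) = 12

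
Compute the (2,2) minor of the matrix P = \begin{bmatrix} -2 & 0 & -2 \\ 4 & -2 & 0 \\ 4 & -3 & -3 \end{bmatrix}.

14

Delete row 2 and column 2; the remaining 2×2 submatrix is [-2 -2; 4 -3].
Its determinant is (-2)·(-3) − (-2)·4 = 14.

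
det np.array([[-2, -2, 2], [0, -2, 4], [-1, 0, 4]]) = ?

20

Expand along row 2:
  + (-2) · |-2 2; -1 4| = (-2)·(-8 − (-2)) = 12
  − 4 · |-2 -2; -1 0| = −4·(0 − 2) = 8
Sum: (12) + (8) = 20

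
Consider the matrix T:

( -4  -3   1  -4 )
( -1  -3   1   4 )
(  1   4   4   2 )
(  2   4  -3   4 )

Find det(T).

|T| = 486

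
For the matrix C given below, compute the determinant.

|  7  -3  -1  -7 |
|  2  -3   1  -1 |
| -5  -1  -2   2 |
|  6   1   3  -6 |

-287

Expand along row 1:
  + (7) · M_11   where M_11 = det([-3 1 -1; -1 -2 2; 1 3 -6]) = -21
  − (-3) · M_12   where M_12 = det([2 1 -1; -5 -2 2; 6 3 -6]) = -3
  + (-1) · M_13   where M_13 = det([2 -3 -1; -5 -1 2; 6 1 -6]) = 61
  − (-7) · M_14   where M_14 = det([2 -3 1; -5 -1 -2; 6 1 3]) = -10
det = (+1)·(7)·(-21) + (-1)·(-3)·(-3) + (+1)·(-1)·(61) + (-1)·(-7)·(-10) = -287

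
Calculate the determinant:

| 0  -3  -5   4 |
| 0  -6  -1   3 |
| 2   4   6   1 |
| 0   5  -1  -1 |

-26

Expand along column 1 (it has 3 zeros):
  + (2) · M_31   where M_31 = det([-3 -5 4; -6 -1 3; 5 -1 -1]) = -13
det = (+1)·(2)·(-13) = -26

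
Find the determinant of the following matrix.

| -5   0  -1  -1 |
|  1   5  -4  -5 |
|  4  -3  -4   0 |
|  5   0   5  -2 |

-941

Expand along column 2 (it has 2 zeros):
  + (5) · M_22   where M_22 = det([-5 -1 -1; 4 -4 0; 5 5 -2]) = -88
  − (-3) · M_32   where M_32 = det([-5 -1 -1; 1 -4 -5; 5 5 -2]) = -167
det = (+1)·(5)·(-88) + (-1)·(-3)·(-167) = -941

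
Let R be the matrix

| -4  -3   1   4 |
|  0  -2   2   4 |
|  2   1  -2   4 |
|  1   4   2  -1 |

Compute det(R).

Expand along row 2 (it has 1 zero):
  + (-2) · M_22   where M_22 = det([-4 1 4; 2 -2 4; 1 2 -1]) = 54
  − (2) · M_23   where M_23 = det([-4 -3 4; 2 1 4; 1 4 -1]) = 78
  + (4) · M_24   where M_24 = det([-4 -3 1; 2 1 -2; 1 4 2]) = -15
det = (+1)·(-2)·(54) + (-1)·(2)·(78) + (+1)·(4)·(-15) = -324

-324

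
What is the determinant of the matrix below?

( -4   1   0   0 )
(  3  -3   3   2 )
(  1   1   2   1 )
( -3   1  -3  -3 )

The determinant is -41.

Expand along row 1 (it has 2 zeros):
  + (-4) · M_11   where M_11 = det([-3 3 2; 1 2 1; 1 -3 -3]) = 11
  − (1) · M_12   where M_12 = det([3 3 2; 1 2 1; -3 -3 -3]) = -3
det = (+1)·(-4)·(11) + (-1)·(1)·(-3) = -41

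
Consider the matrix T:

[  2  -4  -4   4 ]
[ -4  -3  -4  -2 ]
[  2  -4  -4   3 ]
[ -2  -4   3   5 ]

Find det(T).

Expand along row 1:
  + (2) · M_11   where M_11 = det([-3 -4 -2; -4 -4 3; -4 3 5]) = 111
  − (-4) · M_12   where M_12 = det([-4 -4 -2; 2 -4 3; -2 3 5]) = 184
  + (-4) · M_13   where M_13 = det([-4 -3 -2; 2 -4 3; -2 -4 5]) = 112
  − (4) · M_14   where M_14 = det([-4 -3 -4; 2 -4 -4; -2 -4 3]) = 170
det = (+1)·(2)·(111) + (-1)·(-4)·(184) + (+1)·(-4)·(112) + (-1)·(4)·(170) = -170

|T| = -170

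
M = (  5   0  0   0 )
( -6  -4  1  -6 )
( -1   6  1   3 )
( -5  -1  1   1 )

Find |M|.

Expand along row 1 (it has 3 zeros):
  + (5) · M_11   where M_11 = det([-4 1 -6; 6 1 3; -1 1 1]) = -43
det = (+1)·(5)·(-43) = -215

-215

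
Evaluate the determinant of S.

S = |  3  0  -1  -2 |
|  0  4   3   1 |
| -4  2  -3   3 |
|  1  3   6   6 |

-406

Expand along row 1 (it has 1 zero):
  + (3) · M_11   where M_11 = det([4 3 1; 2 -3 3; 3 6 6]) = -132
  + (-1) · M_13   where M_13 = det([0 4 1; -4 2 3; 1 3 6]) = 94
  − (-2) · M_14   where M_14 = det([0 4 3; -4 2 -3; 1 3 6]) = 42
det = (+1)·(3)·(-132) + (+1)·(-1)·(94) + (-1)·(-2)·(42) = -406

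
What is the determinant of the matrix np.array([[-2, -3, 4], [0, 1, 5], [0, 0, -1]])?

2

The matrix is upper triangular, so the determinant is the product of the diagonal entries:
det = (-2) · (1) · (-1) = 2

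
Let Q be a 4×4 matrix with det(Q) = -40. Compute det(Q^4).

2560000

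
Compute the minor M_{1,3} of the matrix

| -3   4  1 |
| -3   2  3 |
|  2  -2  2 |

2

Delete row 1 and column 3; the remaining 2×2 submatrix is [-3 2; 2 -2].
Its determinant is (-3)·(-2) − 2·2 = 2.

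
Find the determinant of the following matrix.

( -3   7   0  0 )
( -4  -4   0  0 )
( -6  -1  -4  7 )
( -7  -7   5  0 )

The determinant is -1400.

The matrix is block lower-triangular with a 2×2 block and a 2×2 block on the diagonal, so its determinant equals the product of the determinants of the diagonal blocks.
det of the 2×2 block = 40
det of the 2×2 block = -35
det = (40)·(-35) = -1400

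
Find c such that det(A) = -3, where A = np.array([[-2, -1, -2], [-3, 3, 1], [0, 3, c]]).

3

Expanding along the column containing c, det(A) is linear in c: det(A) = (-9)·c + (24).
Set (-9)·c + (24) = -3  ⇒  (-9)·c = -27  ⇒  c = 3.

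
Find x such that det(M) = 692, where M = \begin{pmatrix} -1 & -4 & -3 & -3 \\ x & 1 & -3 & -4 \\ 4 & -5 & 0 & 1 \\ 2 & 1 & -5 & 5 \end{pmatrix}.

-1

Expanding along the column containing x, det(M) is linear in x: det(M) = (173)·x + (865).
Set (173)·x + (865) = 692  ⇒  (173)·x = -173  ⇒  x = -1.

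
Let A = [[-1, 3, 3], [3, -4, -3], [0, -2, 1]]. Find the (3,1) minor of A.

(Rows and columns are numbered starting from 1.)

Delete row 3 and column 1; the remaining 2×2 submatrix is [3 3; -4 -3].
Its determinant is 3·(-3) − 3·(-4) = 3.

3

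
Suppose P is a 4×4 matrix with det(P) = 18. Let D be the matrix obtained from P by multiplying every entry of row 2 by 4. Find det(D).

Scaling one row by 4 multiplies the determinant by 4.
det(D) = (4)·(18) = 72

|D| = 72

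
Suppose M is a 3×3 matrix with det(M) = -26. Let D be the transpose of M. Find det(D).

|D| = -26

det(Mᵀ) = det(M).
det(D) = (1)·(-26) = -26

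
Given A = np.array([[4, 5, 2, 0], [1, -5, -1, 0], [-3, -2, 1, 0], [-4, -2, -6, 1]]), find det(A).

Expand along column 4 (it has 3 zeros):
  + (1) · M_44   where M_44 = det([4 5 2; 1 -5 -1; -3 -2 1]) = -52
det = (+1)·(1)·(-52) = -52

det(A) = -52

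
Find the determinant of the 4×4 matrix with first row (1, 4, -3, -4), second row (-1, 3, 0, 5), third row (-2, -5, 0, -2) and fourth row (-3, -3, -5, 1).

-335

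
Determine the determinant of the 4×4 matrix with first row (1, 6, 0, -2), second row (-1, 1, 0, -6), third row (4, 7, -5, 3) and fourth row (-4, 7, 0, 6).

Expand along column 3 (it has 3 zeros):
  + (-5) · M_33   where M_33 = det([1 6 -2; -1 1 -6; -4 7 6]) = 234
det = (+1)·(-5)·(234) = -1170

The determinant is -1170.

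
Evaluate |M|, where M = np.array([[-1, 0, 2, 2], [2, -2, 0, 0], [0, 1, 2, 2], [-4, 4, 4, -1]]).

|M| = -40

Expand along row 2 (it has 2 zeros):
  − (2) · M_21   where M_21 = det([0 2 2; 1 2 2; 4 4 -1]) = 10
  + (-2) · M_22   where M_22 = det([-1 2 2; 0 2 2; -4 4 -1]) = 10
det = (-1)·(2)·(10) + (+1)·(-2)·(10) = -40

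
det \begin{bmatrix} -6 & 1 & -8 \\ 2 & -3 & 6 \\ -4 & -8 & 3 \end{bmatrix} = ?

-40

Expand along column 1:
  + (-6) · |-3 6; -8 3| = (-6)·(-9 − (-48)) = -234
  − 2 · |1 -8; -8 3| = −2·(3 − 64) = 122
  + (-4) · |1 -8; -3 6| = (-4)·(6 − 24) = 72
Sum: (-234) + (122) + (72) = -40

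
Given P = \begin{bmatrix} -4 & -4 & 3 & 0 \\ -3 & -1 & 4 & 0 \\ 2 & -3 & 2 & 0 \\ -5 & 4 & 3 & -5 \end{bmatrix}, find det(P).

det(P) = 315

Expand along column 4 (it has 3 zeros):
  + (-5) · M_44   where M_44 = det([-4 -4 3; -3 -1 4; 2 -3 2]) = -63
det = (+1)·(-5)·(-63) = 315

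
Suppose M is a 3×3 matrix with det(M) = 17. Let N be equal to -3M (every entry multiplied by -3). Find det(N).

-459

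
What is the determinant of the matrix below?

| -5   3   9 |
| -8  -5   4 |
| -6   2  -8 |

Expand along row 1:
  + (-5) · |-5 4; 2 -8| = (-5)·(40 − 8) = -160
  − 3 · |-8 4; -6 -8| = −3·(64 − (-24)) = -264
  + 9 · |-8 -5; -6 2| = 9·(-16 − 30) = -414
Sum: (-160) + (-264) + (-414) = -838

-838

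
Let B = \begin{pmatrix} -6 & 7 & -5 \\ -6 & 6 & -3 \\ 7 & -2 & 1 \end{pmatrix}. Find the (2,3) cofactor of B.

Delete row 2 and column 3; the remaining 2×2 submatrix is [-6 7; 7 -2].
Its determinant is (-6)·(-2) − 7·7 = -37.
The cofactor carries sign (−1)^(2+3) = −1, so C_{2,3} = −(-37) = 37.

37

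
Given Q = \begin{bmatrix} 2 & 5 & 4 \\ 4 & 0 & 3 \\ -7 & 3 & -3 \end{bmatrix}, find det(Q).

Expand along row 2:
  − 4 · |5 4; 3 -3| = −4·(-15 − 12) = 108
  − 3 · |2 5; -7 3| = −3·(6 − (-35)) = -123
Sum: (108) + (-123) = -15

|Q| = -15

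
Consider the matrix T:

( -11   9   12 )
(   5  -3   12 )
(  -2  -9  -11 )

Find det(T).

Expand along column 1:
  + (-11) · |-3 12; -9 -11| = (-11)·(33 − (-108)) = -1551
  − 5 · |9 12; -9 -11| = −5·(-99 − (-108)) = -45
  + (-2) · |9 12; -3 12| = (-2)·(108 − (-36)) = -288
Sum: (-1551) + (-45) + (-288) = -1884

|T| = -1884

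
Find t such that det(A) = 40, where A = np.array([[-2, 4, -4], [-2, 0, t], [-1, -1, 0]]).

-8

Expanding along the row containing t, det(A) is linear in t: det(A) = (-6)·t + (-8).
Set (-6)·t + (-8) = 40  ⇒  (-6)·t = 48  ⇒  t = -8.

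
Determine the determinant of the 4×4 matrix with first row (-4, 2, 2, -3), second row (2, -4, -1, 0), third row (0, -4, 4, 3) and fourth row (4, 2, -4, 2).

-24

Expand along row 2 (it has 1 zero):
  − (2) · M_21   where M_21 = det([2 2 -3; -4 4 3; 2 -4 2]) = 44
  + (-4) · M_22   where M_22 = det([-4 2 -3; 0 4 3; 4 -4 2]) = -8
  − (-1) · M_23   where M_23 = det([-4 2 -3; 0 -4 3; 4 2 2]) = 32
det = (-1)·(2)·(44) + (+1)·(-4)·(-8) + (-1)·(-1)·(32) = -24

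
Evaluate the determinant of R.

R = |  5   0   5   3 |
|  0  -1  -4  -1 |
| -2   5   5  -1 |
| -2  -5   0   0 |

|R| = -125

Expand along row 4 (it has 2 zeros):
  − (-2) · M_41   where M_41 = det([0 5 3; -1 -4 -1; 5 5 -1]) = 15
  + (-5) · M_42   where M_42 = det([5 5 3; 0 -4 -1; -2 5 -1]) = 31
det = (-1)·(-2)·(15) + (+1)·(-5)·(31) = -125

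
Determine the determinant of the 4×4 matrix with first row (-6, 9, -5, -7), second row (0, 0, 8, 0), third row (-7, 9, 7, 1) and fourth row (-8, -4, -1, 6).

Expand along row 2 (it has 3 zeros):
  − (8) · M_23   where M_23 = det([-6 9 -7; -7 9 1; -8 -4 6]) = -742
det = (-1)·(8)·(-742) = 5936

5936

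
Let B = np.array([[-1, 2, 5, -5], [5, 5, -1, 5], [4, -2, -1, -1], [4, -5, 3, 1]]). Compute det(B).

-1434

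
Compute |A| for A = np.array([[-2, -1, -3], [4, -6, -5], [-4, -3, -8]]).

Expand along row 1:
  + (-2) · |-6 -5; -3 -8| = (-2)·(48 − 15) = -66
  − (-1) · |4 -5; -4 -8| = −(-1)·(-32 − 20) = -52
  + (-3) · |4 -6; -4 -3| = (-3)·(-12 − 24) = 108
Sum: (-66) + (-52) + (108) = -10

det(A) = -10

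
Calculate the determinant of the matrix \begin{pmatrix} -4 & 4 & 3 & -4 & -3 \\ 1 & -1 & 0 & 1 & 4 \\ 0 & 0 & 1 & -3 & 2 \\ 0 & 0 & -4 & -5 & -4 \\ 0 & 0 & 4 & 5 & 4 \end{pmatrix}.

0

The matrix is block upper-triangular with a 2×2 block and a 3×3 block on the diagonal, so its determinant equals the product of the determinants of the diagonal blocks.
det of the 2×2 block = 0
det of the 3×3 block = 0
det = (0)·(0) = 0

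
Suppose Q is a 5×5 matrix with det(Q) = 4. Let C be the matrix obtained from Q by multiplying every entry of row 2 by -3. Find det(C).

The determinant is -12.

Scaling one row by -3 multiplies the determinant by -3.
det(C) = (-3)·(4) = -12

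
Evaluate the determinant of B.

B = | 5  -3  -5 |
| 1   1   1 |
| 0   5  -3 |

Expand along row 3:
  − 5 · |5 -5; 1 1| = −5·(5 − (-5)) = -50
  + (-3) · |5 -3; 1 1| = (-3)·(5 − (-3)) = -24
Sum: (-50) + (-24) = -74

-74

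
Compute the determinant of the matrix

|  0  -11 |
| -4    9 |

The determinant is -44.

det = 0·9 − (-11)·(-4) = 0 − 44 = -44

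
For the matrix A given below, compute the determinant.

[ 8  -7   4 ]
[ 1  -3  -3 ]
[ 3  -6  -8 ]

Expand along column 1:
  + 8 · |-3 -3; -6 -8| = 8·(24 − 18) = 48
  − 1 · |-7 4; -6 -8| = −1·(56 − (-24)) = -80
  + 3 · |-7 4; -3 -3| = 3·(21 − (-12)) = 99
Sum: (48) + (-80) + (99) = 67

67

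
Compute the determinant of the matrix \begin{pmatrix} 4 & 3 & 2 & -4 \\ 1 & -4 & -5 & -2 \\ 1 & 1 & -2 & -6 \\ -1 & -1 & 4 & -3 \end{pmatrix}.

The determinant is -669.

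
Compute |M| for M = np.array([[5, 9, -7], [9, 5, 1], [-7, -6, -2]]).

212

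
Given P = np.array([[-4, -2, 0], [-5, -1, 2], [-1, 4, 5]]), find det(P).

6

Expand along column 3:
  − 2 · |-4 -2; -1 4| = −2·(-16 − 2) = 36
  + 5 · |-4 -2; -5 -1| = 5·(4 − 10) = -30
Sum: (36) + (-30) = 6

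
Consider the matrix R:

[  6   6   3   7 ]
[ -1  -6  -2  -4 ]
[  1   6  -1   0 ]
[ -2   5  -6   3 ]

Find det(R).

Expand along row 3 (it has 1 zero):
  + (1) · M_31   where M_31 = det([6 3 7; -6 -2 -4; 5 -6 3]) = 136
  − (6) · M_32   where M_32 = det([6 3 7; -1 -2 -4; -2 -6 3]) = -133
  + (-1) · M_33   where M_33 = det([6 6 7; -1 -6 -4; -2 5 3]) = -41
det = (+1)·(1)·(136) + (-1)·(6)·(-133) + (+1)·(-1)·(-41) = 975

det(R) = 975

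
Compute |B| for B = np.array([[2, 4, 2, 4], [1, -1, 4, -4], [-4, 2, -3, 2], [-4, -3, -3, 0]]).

-228

Expand along row 4 (it has 1 zero):
  − (-4) · M_41   where M_41 = det([4 2 4; -1 4 -4; 2 -3 2]) = -48
  + (-3) · M_42   where M_42 = det([2 2 4; 1 4 -4; -4 -3 2]) = 72
  − (-3) · M_43   where M_43 = det([2 4 4; 1 -1 -4; -4 2 2]) = 60
det = (-1)·(-4)·(-48) + (+1)·(-3)·(72) + (-1)·(-3)·(60) = -228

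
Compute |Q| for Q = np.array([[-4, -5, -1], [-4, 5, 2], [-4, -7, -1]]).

det(Q) = -24

Expand along column 1:
  + (-4) · |5 2; -7 -1| = (-4)·(-5 − (-14)) = -36
  − (-4) · |-5 -1; -7 -1| = −(-4)·(5 − 7) = -8
  + (-4) · |-5 -1; 5 2| = (-4)·(-10 − (-5)) = 20
Sum: (-36) + (-8) + (20) = -24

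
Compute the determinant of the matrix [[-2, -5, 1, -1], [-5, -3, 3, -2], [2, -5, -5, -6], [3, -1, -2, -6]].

-459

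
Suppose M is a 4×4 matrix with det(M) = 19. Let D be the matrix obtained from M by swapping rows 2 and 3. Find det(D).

Swapping two rows multiplies the determinant by −1.
det(D) = (-1)·(19) = -19

The determinant is -19.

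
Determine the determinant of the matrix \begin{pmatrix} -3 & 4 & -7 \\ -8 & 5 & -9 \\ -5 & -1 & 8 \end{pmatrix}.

112

Expand along row 1:
  + (-3) · |5 -9; -1 8| = (-3)·(40 − 9) = -93
  − 4 · |-8 -9; -5 8| = −4·(-64 − 45) = 436
  + (-7) · |-8 5; -5 -1| = (-7)·(8 − (-25)) = -231
Sum: (-93) + (436) + (-231) = 112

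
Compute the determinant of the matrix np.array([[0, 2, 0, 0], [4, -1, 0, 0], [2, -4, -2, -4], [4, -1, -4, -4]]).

The matrix is block lower-triangular with a 2×2 block and a 2×2 block on the diagonal, so its determinant equals the product of the determinants of the diagonal blocks.
det of the 2×2 block = -8
det of the 2×2 block = -8
det = (-8)·(-8) = 64

64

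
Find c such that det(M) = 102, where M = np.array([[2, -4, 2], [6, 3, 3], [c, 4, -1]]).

-6

Expanding along the column containing c, det(M) is linear in c: det(M) = (-18)·c + (-6).
Set (-18)·c + (-6) = 102  ⇒  (-18)·c = 108  ⇒  c = -6.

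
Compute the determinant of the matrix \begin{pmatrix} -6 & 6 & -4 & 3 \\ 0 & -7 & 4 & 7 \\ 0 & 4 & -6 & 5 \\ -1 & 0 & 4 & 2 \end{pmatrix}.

-1626

Expand along column 1 (it has 2 zeros):
  + (-6) · M_11   where M_11 = det([-7 4 7; 4 -6 5; 0 4 2]) = 304
  − (-1) · M_41   where M_41 = det([6 -4 3; -7 4 7; 4 -6 5]) = 198
det = (+1)·(-6)·(304) + (-1)·(-1)·(198) = -1626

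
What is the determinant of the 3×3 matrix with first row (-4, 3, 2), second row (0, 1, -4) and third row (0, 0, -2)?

The matrix is upper triangular, so the determinant is the product of the diagonal entries:
det = (-4) · (1) · (-2) = 8

The determinant is 8.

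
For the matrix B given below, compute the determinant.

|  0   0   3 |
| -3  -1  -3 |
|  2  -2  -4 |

The determinant is 24.

Expand along row 1:
  + 3 · |-3 -1; 2 -2| = 3·(6 − (-2)) = 24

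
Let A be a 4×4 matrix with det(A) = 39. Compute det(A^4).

2313441

det(A^4) = (det A)^4 = (39)^4 = 2313441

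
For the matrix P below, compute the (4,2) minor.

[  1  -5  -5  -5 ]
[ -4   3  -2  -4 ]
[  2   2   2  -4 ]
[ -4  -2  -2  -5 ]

156

Delete row 4 and column 2; the remaining 3×3 submatrix is [1 -5 -5; -4 -2 -4; 2 2 -4].
Its determinant is 156.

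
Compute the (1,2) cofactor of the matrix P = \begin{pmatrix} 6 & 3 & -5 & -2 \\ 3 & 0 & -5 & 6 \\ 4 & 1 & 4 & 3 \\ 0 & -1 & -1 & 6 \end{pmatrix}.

Delete row 1 and column 2; the remaining 3×3 submatrix is [3 -5 6; 4 4 3; 0 -1 6].
Its determinant is 177.
The cofactor carries sign (−1)^(1+2) = −1, so C_{1,2} = −(177) = -177.

The cofactor is -177.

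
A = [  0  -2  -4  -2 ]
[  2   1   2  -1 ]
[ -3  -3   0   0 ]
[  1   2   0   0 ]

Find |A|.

-24

Expand along row 3 (it has 2 zeros):
  + (-3) · M_31   where M_31 = det([-2 -4 -2; 1 2 -1; 2 0 0]) = 16
  − (-3) · M_32   where M_32 = det([0 -4 -2; 2 2 -1; 1 0 0]) = 8
det = (+1)·(-3)·(16) + (-1)·(-3)·(8) = -24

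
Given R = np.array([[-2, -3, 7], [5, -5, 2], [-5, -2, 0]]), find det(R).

|R| = -223

Expand along row 3:
  + (-5) · |-3 7; -5 2| = (-5)·(-6 − (-35)) = -145
  − (-2) · |-2 7; 5 2| = −(-2)·(-4 − 35) = -78
Sum: (-145) + (-78) = -223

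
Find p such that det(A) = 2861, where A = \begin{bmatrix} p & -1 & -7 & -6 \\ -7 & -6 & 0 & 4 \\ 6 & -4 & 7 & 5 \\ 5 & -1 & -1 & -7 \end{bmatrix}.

Expanding along the row containing p, det(A) is linear in p: det(A) = (308)·p + (2245).
Set (308)·p + (2245) = 2861  ⇒  (308)·p = 616  ⇒  p = 2.

2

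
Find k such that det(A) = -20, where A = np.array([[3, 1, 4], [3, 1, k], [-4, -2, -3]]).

Expanding along the row containing k, det(A) is linear in k: det(A) = (2)·k + (-8).
Set (2)·k + (-8) = -20  ⇒  (2)·k = -12  ⇒  k = -6.

-6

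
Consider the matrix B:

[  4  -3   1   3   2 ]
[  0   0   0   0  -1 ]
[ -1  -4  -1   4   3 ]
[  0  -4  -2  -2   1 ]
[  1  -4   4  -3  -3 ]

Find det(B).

Expand along row 2 (it has 4 zeros):
  − (-1) · M_25   where M_25 = det([4 -3 1 3; -1 -4 -1 4; 0 -4 -2 -2; 1 -4 4 -3]) = -668
det = (-1)·(-1)·(-668) = -668

The determinant is -668.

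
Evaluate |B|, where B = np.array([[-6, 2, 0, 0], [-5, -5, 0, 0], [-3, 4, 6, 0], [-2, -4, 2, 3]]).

720

B is block lower-triangular with a 2×2 block and a 2×2 block on the diagonal, so its determinant equals the product of the determinants of the diagonal blocks.
det of the 2×2 block = 40
det of the 2×2 block = 18
det = (40)·(18) = 720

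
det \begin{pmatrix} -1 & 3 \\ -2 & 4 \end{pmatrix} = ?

2

det = (-1)·4 − 3·(-2) = -4 − (-6) = 2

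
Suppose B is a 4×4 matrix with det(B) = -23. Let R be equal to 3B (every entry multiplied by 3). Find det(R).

|R| = -1863

For a 4×4 matrix, det(3B) = 3^4·det(B) = 81·det(B).
det(R) = (81)·(-23) = -1863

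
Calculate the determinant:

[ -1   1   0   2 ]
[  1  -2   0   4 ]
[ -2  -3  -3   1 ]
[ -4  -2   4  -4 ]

The determinant is 276.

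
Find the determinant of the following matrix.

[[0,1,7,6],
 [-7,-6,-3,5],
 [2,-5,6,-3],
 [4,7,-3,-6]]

Expand along row 1 (it has 1 zero):
  − (1) · M_12   where M_12 = det([-7 -3 5; 2 6 -3; 4 -3 -6]) = 165
  + (7) · M_13   where M_13 = det([-7 -6 5; 2 -5 -3; 4 7 -6]) = -187
  − (6) · M_14   where M_14 = det([-7 -6 -3; 2 -5 6; 4 7 -3]) = -93
det = (-1)·(1)·(165) + (+1)·(7)·(-187) + (-1)·(6)·(-93) = -916

The determinant is -916.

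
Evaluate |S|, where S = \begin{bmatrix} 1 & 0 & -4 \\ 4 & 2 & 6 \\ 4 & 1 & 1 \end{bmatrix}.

Expand along row 1:
  + 1 · |2 6; 1 1| = 1·(2 − 6) = -4
  + (-4) · |4 2; 4 1| = (-4)·(4 − 8) = 16
Sum: (-4) + (16) = 12

12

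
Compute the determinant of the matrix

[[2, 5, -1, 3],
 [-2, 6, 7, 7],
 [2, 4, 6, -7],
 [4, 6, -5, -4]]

Expand along row 1:
  + (2) · M_11   where M_11 = det([6 7 7; 4 6 -7; 6 -5 -4]) = -928
  − (5) · M_12   where M_12 = det([-2 7 7; 2 6 -7; 4 -5 -4]) = -260
  + (-1) · M_13   where M_13 = det([-2 6 7; 2 4 -7; 4 6 -4]) = -200
  − (3) · M_14   where M_14 = det([-2 6 7; 2 4 6; 4 6 -5]) = 288
det = (+1)·(2)·(-928) + (-1)·(5)·(-260) + (+1)·(-1)·(-200) + (-1)·(3)·(288) = -1220

The determinant is -1220.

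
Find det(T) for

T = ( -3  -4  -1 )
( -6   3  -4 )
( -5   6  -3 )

-32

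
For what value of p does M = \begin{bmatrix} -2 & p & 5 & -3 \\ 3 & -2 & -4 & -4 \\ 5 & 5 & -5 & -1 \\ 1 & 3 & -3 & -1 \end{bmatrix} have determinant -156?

-9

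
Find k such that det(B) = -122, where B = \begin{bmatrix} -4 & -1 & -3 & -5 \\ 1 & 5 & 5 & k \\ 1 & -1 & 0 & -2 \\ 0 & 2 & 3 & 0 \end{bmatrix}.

k = -4

Expanding along the column containing k, det(B) is linear in k: det(B) = (9)·k + (-86).
Set (9)·k + (-86) = -122  ⇒  (9)·k = -36  ⇒  k = -4.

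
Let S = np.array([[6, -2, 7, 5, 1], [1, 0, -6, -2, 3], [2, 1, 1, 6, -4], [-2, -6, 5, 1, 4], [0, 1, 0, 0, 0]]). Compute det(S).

The determinant is 1463.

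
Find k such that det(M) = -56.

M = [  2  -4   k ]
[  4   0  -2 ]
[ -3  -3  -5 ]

Expanding along the row containing k, det(M) is linear in k: det(M) = (-12)·k + (-116).
Set (-12)·k + (-116) = -56  ⇒  (-12)·k = 60  ⇒  k = -5.

k = -5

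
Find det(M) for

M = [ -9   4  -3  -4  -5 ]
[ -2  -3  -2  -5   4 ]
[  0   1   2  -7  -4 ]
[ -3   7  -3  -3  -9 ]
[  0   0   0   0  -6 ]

|M| = 9336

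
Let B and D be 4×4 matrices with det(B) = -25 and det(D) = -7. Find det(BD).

det(BD) = det(B)·det(D) = (-25)·(-7) = 175

175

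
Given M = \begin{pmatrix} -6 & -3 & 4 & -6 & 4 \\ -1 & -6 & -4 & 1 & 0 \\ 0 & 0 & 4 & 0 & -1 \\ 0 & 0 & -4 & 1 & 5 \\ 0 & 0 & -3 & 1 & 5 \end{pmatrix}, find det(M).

M is block upper-triangular with a 2×2 block and a 3×3 block on the diagonal, so its determinant equals the product of the determinants of the diagonal blocks.
det of the 2×2 block = 33
det of the 3×3 block = 1
det = (33)·(1) = 33

The determinant is 33.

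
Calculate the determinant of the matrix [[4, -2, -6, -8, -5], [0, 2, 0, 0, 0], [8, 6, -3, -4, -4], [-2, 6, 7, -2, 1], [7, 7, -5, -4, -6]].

The determinant is 1548.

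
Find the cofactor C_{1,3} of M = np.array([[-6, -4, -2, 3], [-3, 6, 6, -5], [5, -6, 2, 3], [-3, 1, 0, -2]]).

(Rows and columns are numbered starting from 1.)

Delete row 1 and column 3; the remaining 3×3 submatrix is [-3 6 -5; 5 -6 3; -3 1 -2].
Its determinant is 44.
The cofactor carries sign (−1)^(1+3) = +1, so C_{1,3} = +(44) = 44.

44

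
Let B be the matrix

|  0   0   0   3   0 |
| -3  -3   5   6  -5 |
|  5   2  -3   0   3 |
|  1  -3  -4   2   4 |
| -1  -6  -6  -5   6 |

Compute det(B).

0

Expand along row 1 (it has 4 zeros):
  − (3) · M_14   where M_14 = det([-3 -3 5 -5; 5 2 -3 3; 1 -3 -4 4; -1 -6 -6 6]) = 0
det = (-1)·(3)·(0) = 0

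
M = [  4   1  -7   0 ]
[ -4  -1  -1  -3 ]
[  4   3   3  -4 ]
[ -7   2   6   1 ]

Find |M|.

Expand along row 1 (it has 1 zero):
  + (4) · M_11   where M_11 = det([-1 -1 -3; 3 3 -4; 2 6 1]) = -52
  − (1) · M_12   where M_12 = det([-4 -1 -3; 4 3 -4; -7 6 1]) = -267
  + (-7) · M_13   where M_13 = det([-4 -1 -3; 4 3 -4; -7 2 1]) = -155
det = (+1)·(4)·(-52) + (-1)·(1)·(-267) + (+1)·(-7)·(-155) = 1144

|M| = 1144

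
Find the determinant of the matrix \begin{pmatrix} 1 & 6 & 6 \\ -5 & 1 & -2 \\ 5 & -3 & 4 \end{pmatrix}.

118

Expand along row 1:
  + 1 · |1 -2; -3 4| = 1·(4 − 6) = -2
  − 6 · |-5 -2; 5 4| = −6·(-20 − (-10)) = 60
  + 6 · |-5 1; 5 -3| = 6·(15 − 5) = 60
Sum: (-2) + (60) + (60) = 118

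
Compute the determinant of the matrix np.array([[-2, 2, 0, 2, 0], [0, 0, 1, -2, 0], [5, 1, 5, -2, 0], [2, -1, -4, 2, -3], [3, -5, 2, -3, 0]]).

Expand along column 5 (it has 4 zeros):
  − (-3) · M_45   where M_45 = det([-2 2 0 2; 0 0 1 -2; 5 1 5 -2; 3 -5 2 -3]) = 100
det = (-1)·(-3)·(100) = 300

The determinant is 300.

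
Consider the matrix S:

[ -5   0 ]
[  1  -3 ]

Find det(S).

det(S) = (-5)·(-3) − 0·1 = 15 − 0 = 15

The determinant is 15.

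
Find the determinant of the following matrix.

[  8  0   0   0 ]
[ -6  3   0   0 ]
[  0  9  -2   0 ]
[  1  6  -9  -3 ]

144

The matrix is lower triangular, so the determinant is the product of the diagonal entries:
det = (8) · (3) · (-2) · (-3) = 144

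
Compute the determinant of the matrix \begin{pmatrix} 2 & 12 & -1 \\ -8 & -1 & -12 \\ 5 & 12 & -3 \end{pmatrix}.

Expand along row 1:
  + 2 · |-1 -12; 12 -3| = 2·(3 − (-144)) = 294
  − 12 · |-8 -12; 5 -3| = −12·(24 − (-60)) = -1008
  + (-1) · |-8 -1; 5 12| = (-1)·(-96 − (-5)) = 91
Sum: (294) + (-1008) + (91) = -623

-623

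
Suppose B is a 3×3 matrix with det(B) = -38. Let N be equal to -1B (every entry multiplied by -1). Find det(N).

The determinant is 38.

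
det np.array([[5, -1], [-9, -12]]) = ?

det = 5·(-12) − (-1)·(-9) = -60 − 9 = -69

-69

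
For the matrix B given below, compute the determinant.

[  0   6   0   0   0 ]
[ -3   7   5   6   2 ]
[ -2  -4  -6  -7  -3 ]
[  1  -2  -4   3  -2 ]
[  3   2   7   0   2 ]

2388

Expand along row 1 (it has 4 zeros):
  − (6) · M_12   where M_12 = det([-3 5 6 2; -2 -6 -7 -3; 1 -4 3 -2; 3 7 0 2]) = -398
det = (-1)·(6)·(-398) = 2388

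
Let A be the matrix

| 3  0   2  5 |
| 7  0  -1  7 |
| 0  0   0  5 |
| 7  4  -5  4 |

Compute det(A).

-340

Expand along row 3 (it has 3 zeros):
  − (5) · M_34   where M_34 = det([3 0 2; 7 0 -1; 7 4 -5]) = 68
det = (-1)·(5)·(68) = -340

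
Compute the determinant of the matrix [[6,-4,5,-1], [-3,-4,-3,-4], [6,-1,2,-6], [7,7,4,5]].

Expand along row 1:
  + (6) · M_11   where M_11 = det([-4 -3 -4; -1 2 -6; 7 4 5]) = 47
  − (-4) · M_12   where M_12 = det([-3 -3 -4; 6 2 -6; 7 4 5]) = 74
  + (5) · M_13   where M_13 = det([-3 -4 -4; 6 -1 -6; 7 7 5]) = -19
  − (-1) · M_14   where M_14 = det([-3 -4 -3; 6 -1 2; 7 7 4]) = -53
det = (+1)·(6)·(47) + (-1)·(-4)·(74) + (+1)·(5)·(-19) + (-1)·(-1)·(-53) = 430

The determinant is 430.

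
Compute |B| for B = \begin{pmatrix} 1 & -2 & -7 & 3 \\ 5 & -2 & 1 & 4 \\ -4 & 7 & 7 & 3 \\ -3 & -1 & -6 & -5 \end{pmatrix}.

Expand along row 1:
  + (1) · M_11   where M_11 = det([-2 1 4; 7 7 3; -1 -6 -5]) = -74
  − (-2) · M_12   where M_12 = det([5 1 4; -4 7 3; -3 -6 -5]) = 66
  + (-7) · M_13   where M_13 = det([5 -2 4; -4 7 3; -3 -1 -5]) = -2
  − (3) · M_14   where M_14 = det([5 -2 1; -4 7 7; -3 -1 -6]) = -60
det = (+1)·(1)·(-74) + (-1)·(-2)·(66) + (+1)·(-7)·(-2) + (-1)·(3)·(-60) = 252

|B| = 252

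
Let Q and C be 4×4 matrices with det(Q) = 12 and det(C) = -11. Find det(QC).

det(QC) = det(Q)·det(C) = (12)·(-11) = -132

The determinant is -132.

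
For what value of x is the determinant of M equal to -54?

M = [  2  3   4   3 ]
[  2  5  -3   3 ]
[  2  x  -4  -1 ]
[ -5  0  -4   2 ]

1

Expanding along the row containing x, det(M) is linear in x: det(M) = (133)·x + (-187).
Set (133)·x + (-187) = -54  ⇒  (133)·x = 133  ⇒  x = 1.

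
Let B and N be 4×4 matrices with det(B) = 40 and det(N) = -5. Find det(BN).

det(BN) = -200

det(BN) = det(B)·det(N) = (40)·(-5) = -200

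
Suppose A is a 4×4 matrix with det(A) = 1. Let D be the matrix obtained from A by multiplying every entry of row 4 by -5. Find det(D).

The determinant is -5.

Scaling one row by -5 multiplies the determinant by -5.
det(D) = (-5)·(1) = -5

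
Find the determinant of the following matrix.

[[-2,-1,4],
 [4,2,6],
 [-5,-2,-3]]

14

Expand along row 1:
  + (-2) · |2 6; -2 -3| = (-2)·(-6 − (-12)) = -12
  − (-1) · |4 6; -5 -3| = −(-1)·(-12 − (-30)) = 18
  + 4 · |4 2; -5 -2| = 4·(-8 − (-10)) = 8
Sum: (-12) + (18) + (8) = 14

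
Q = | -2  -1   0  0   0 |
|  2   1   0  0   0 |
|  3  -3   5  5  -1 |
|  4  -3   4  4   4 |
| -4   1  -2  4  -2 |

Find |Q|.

|Q| = 0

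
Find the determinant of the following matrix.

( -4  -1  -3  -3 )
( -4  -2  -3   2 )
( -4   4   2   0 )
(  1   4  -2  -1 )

The determinant is 648.

Expand along row 3 (it has 1 zero):
  + (-4) · M_31   where M_31 = det([-1 -3 -3; -2 -3 2; 4 -2 -1]) = -73
  − (4) · M_32   where M_32 = det([-4 -3 -3; -4 -3 2; 1 -2 -1]) = -55
  + (2) · M_33   where M_33 = det([-4 -1 -3; -4 -2 2; 1 4 -1]) = 68
det = (+1)·(-4)·(-73) + (-1)·(4)·(-55) + (+1)·(2)·(68) = 648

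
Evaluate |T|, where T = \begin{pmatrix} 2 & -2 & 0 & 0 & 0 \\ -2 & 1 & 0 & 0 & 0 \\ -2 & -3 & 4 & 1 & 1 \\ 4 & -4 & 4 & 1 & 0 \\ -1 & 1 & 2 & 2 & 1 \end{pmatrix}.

T is block lower-triangular with a 2×2 block and a 3×3 block on the diagonal, so its determinant equals the product of the determinants of the diagonal blocks.
det of the 2×2 block = -2
det of the 3×3 block = 6
det = (-2)·(6) = -12

-12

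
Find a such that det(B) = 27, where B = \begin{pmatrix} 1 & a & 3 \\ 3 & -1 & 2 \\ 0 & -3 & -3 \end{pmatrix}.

a = 5

Expanding along the row containing a, det(B) is linear in a: det(B) = (9)·a + (-18).
Set (9)·a + (-18) = 27  ⇒  (9)·a = 45  ⇒  a = 5.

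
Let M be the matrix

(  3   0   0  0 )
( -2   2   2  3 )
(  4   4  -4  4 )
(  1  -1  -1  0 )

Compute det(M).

The determinant is -72.

Expand along row 1 (it has 3 zeros):
  + (3) · M_11   where M_11 = det([2 2 3; 4 -4 4; -1 -1 0]) = -24
det = (+1)·(3)·(-24) = -72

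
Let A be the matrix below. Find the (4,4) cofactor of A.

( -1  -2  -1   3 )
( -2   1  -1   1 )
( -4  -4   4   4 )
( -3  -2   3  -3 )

Delete row 4 and column 4; the remaining 3×3 submatrix is [-1 -2 -1; -2 1 -1; -4 -4 4].
Its determinant is -36.
The cofactor carries sign (−1)^(4+4) = +1, so C_{4,4} = +(-36) = -36.

-36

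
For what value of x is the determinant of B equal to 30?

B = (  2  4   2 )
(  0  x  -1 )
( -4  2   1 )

1

Expanding along the row containing x, det(B) is linear in x: det(B) = (10)·x + (20).
Set (10)·x + (20) = 30  ⇒  (10)·x = 10  ⇒  x = 1.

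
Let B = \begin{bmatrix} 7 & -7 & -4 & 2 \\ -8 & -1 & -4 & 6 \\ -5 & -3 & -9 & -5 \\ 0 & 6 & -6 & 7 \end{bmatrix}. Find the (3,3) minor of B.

The minor is -789.

Delete row 3 and column 3; the remaining 3×3 submatrix is [7 -7 2; -8 -1 6; 0 6 7].
Its determinant is -789.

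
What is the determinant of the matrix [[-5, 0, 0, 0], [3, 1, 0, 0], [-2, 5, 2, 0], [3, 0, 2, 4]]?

-40

The matrix is lower triangular, so the determinant is the product of the diagonal entries:
det = (-5) · (1) · (2) · (4) = -40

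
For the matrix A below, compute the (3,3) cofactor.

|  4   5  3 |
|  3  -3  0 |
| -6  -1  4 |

-27

Delete row 3 and column 3; the remaining 2×2 submatrix is [4 5; 3 -3].
Its determinant is 4·(-3) − 5·3 = -27.
The cofactor carries sign (−1)^(3+3) = +1, so C_{3,3} = +(-27) = -27.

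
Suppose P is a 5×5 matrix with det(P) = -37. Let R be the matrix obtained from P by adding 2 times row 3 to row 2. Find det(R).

Adding a multiple of one row to another leaves the determinant unchanged.
det(R) = (1)·(-37) = -37

The determinant is -37.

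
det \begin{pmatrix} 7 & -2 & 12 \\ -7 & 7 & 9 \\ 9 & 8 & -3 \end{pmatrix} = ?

The determinant is -2199.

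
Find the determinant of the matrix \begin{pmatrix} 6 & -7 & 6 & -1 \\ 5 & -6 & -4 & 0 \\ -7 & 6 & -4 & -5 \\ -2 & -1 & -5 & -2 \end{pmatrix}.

Expand along row 2 (it has 1 zero):
  − (5) · M_21   where M_21 = det([-7 6 -1; 6 -4 -5; -1 -5 -2]) = 255
  + (-6) · M_22   where M_22 = det([6 6 -1; -7 -4 -5; -2 -5 -2]) = -153
  − (-4) · M_23   where M_23 = det([6 -7 -1; -7 6 -5; -2 -1 -2]) = -93
det = (-1)·(5)·(255) + (+1)·(-6)·(-153) + (-1)·(-4)·(-93) = -729

The determinant is -729.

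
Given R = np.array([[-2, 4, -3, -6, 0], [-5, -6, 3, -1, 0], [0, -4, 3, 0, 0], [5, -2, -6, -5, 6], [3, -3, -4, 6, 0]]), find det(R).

|R| = 4416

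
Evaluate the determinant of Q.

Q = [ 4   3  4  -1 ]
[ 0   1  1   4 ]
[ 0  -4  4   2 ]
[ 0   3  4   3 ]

Expand along column 1 (it has 3 zeros):
  + (4) · M_11   where M_11 = det([1 1 4; -4 4 2; 3 4 3]) = -90
det = (+1)·(4)·(-90) = -360

det(Q) = -360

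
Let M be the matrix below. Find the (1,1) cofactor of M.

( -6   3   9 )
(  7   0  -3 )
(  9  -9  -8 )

The cofactor is -27.

Delete row 1 and column 1; the remaining 2×2 submatrix is [0 -3; -9 -8].
Its determinant is 0·(-8) − (-3)·(-9) = -27.
The cofactor carries sign (−1)^(1+1) = +1, so C_{1,1} = +(-27) = -27.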